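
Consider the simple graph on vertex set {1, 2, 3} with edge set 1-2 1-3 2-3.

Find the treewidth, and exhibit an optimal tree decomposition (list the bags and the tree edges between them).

With just one bag of size 3, the width is 3 − 1 = 2, so tw(G) ≤ 2. Conversely, {1, 2, 3} is a clique of size 3, and the vertices of any clique must share a bag in every tree decomposition; so some bag has ≥ 3 vertices and tw(G) ≥ 2. Therefore the treewidth is 2.

Treewidth 2.
One such decomposition:
Bags: B1 = {1, 2, 3}
Tree: (single bag)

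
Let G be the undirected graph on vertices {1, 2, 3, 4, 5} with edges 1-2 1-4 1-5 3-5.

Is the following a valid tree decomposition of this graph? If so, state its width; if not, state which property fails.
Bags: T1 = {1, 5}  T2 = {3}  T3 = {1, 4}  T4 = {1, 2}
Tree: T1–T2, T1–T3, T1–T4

A tree decomposition must satisfy three properties: every vertex lies in some bag; for every edge, both endpoints lie together in some bag; and for every vertex, the bags containing it form a connected subtree. Here edge (5,3) lies in no bag, so the decomposition is invalid.

No — edge (5,3) lies in no bag.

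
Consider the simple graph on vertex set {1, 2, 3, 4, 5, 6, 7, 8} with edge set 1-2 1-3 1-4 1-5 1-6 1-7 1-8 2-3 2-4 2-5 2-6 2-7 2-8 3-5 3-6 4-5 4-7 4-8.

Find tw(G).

3

A width-3 tree decomposition is:
Bags: B1 = {1, 2, 3, 5}  B2 = {1, 2, 4, 5}  B3 = {1, 2, 3, 6}  B4 = {1, 2, 4, 8}  B5 = {1, 2, 4, 7}
Tree: B1–B2, B1–B3, B2–B4, B2–B5
Every bag has size at most 4, so the width is 4 − 1 = 3 and tw(G) ≤ 3. For the lower bound, the 4 vertices {1, 2, 3, 5} are pairwise adjacent, and any tree decomposition puts a clique entirely inside one bag — forcing width ≥ 3. Hence tw(G) = 3 exactly.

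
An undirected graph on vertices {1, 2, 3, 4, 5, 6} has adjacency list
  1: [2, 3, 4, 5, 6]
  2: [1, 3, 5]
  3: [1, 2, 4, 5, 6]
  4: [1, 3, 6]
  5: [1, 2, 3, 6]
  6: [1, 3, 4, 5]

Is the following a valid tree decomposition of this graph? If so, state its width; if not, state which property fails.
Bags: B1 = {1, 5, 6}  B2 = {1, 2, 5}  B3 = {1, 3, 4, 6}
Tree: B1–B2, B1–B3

A tree decomposition must satisfy three properties: every vertex lies in some bag; for every edge, both endpoints lie together in some bag; and for every vertex, the bags containing it form a connected subtree. Here edge (3,5) lies in no bag, so the decomposition is invalid.

No — edge (3,5) lies in no bag.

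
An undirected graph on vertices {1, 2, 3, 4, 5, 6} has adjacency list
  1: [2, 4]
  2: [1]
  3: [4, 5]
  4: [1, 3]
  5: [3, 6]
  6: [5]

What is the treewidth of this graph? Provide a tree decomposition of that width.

Treewidth 1.
Bags: B1 = {1, 2}  B2 = {1, 4}  B3 = {3, 4}  B4 = {3, 5}  B5 = {5, 6}
Tree: B1–B2, B2–B3, B3–B4, B4–B5

The largest bag has 2 vertices, giving width 1; this decomposition certifies tw(G) ≤ 1. G has an edge, so its treewidth is at least 1. Therefore the treewidth is 1.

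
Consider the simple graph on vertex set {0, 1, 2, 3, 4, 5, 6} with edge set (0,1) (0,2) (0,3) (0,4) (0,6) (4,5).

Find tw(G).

1

A width-1 tree decomposition is:
Bags: B1 = {4, 5}  B2 = {0, 4}  B3 = {0, 3}  B4 = {0, 6}  B5 = {0, 1}  B6 = {0, 2}
Tree: B1–B2, B2–B3, B3–B4, B2–B5, B2–B6
The largest bag has 2 vertices, giving width 1; this decomposition certifies tw(G) ≤ 1. Any graph with an edge has treewidth ≥ 1, and G has the edge 5–4. The upper and lower bounds meet at 1, so that is the treewidth.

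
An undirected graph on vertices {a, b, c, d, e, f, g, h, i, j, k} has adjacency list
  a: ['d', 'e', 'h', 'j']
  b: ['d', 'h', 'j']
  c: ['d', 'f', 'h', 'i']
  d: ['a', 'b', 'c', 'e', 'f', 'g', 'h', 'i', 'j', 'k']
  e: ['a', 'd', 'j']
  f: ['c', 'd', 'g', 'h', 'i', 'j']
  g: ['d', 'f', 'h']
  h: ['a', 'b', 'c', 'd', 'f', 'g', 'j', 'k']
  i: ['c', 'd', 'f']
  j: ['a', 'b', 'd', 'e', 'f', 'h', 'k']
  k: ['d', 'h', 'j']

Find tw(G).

3

A width-3 tree decomposition is:
Bags: B1 = {d, f, h, j}  B2 = {c, d, f, h}  B3 = {c, d, f, i}  B4 = {d, f, g, h}  B5 = {b, d, h, j}  B6 = {a, d, h, j}  B7 = {a, d, e, j}  B8 = {d, h, j, k}
Tree: B1–B2, B2–B3, B1–B4, B1–B5, B5–B6, B6–B7, B6–B8
Every bag has size at most 4, so the width is 4 − 1 = 3 and tw(G) ≤ 3. On the other hand G contains the 4-clique {a, d, e, j}. A clique must lie in a single bag of any decomposition, so no decomposition can have width below 3. Hence tw(G) = 3 exactly.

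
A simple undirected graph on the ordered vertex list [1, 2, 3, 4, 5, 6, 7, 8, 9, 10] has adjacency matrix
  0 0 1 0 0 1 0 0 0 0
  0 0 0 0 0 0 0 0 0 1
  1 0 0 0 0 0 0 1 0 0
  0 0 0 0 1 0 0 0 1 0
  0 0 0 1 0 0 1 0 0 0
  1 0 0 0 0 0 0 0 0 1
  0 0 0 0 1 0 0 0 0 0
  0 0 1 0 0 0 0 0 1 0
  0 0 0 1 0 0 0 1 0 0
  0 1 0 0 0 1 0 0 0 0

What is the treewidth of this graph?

1

A width-1 tree decomposition is:
Bags: B1 = {2, 10}  B2 = {6, 10}  B3 = {1, 6}  B4 = {1, 3}  B5 = {3, 8}  B6 = {8, 9}  B7 = {4, 9}  B8 = {4, 5}  B9 = {5, 7}
Tree: B1–B2, B2–B3, B3–B4, B4–B5, B5–B6, B6–B7, B7–B8, B8–B9
Every bag has size at most 2, so the width is 2 − 1 = 1 and tw(G) ≤ 1. Since G has at least one edge (e.g. 2–10), it is not an edgeless graph, so tw(G) ≥ 1. Therefore the treewidth is 1.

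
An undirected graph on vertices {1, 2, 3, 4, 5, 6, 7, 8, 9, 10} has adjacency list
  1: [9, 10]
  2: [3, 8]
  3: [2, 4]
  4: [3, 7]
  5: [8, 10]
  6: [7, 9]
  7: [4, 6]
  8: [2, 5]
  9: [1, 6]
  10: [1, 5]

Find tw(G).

A width-2 tree decomposition is:
Bags: B1 = {2, 5, 8}  B2 = {2, 5, 10}  B3 = {1, 2, 10}  B4 = {1, 2, 9}  B5 = {2, 6, 9}  B6 = {2, 6, 7}  B7 = {2, 4, 7}  B8 = {2, 3, 4}
Tree: B1–B2, B2–B3, B3–B4, B4–B5, B5–B6, B6–B7, B7–B8
Every bag has size at most 3, so the width is 3 − 1 = 2 and tw(G) ≤ 2. For the lower bound, G contains the cycle 2–8–5–10–1–9–6–7–4–3–2, so G is not a forest; only forests have treewidth ≤ 1, hence tw(G) ≥ 2. The upper and lower bounds meet at 2, so that is the treewidth.

2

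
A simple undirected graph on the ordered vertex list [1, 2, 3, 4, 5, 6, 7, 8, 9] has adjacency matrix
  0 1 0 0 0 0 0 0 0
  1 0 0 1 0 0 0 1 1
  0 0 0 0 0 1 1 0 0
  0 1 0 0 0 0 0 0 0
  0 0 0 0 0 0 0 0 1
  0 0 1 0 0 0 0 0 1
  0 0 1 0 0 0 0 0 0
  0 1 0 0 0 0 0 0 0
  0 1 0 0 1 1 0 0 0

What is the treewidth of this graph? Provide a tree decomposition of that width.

Every bag has size at most 2, so the width is 2 − 1 = 1 and tw(G) ≤ 1. G has an edge, so its treewidth is at least 1. Therefore the treewidth is 1.

Treewidth 1.
One optimal decomposition is:
Bags: B1 = {2, 8}  B2 = {1, 2}  B3 = {2, 9}  B4 = {6, 9}  B5 = {3, 6}  B6 = {2, 4}  B7 = {5, 9}  B8 = {3, 7}
Tree: B1–B2, B1–B3, B3–B4, B4–B5, B2–B6, B4–B7, B5–B8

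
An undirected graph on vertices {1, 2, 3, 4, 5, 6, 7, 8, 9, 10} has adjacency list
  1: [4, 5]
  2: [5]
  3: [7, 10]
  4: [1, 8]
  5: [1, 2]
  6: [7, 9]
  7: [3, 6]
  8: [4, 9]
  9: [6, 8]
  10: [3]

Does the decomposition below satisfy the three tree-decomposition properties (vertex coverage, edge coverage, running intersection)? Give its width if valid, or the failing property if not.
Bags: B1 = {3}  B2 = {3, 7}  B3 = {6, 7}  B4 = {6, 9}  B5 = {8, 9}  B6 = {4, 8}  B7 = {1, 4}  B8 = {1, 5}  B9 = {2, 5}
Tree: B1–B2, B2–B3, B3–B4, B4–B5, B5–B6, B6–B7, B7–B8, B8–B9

No — vertex 10 appears in no bag.

A tree decomposition must satisfy three properties: every vertex lies in some bag; for every edge, both endpoints lie together in some bag; and for every vertex, the bags containing it form a connected subtree. Here vertex 10 appears in no bag, so the decomposition is invalid.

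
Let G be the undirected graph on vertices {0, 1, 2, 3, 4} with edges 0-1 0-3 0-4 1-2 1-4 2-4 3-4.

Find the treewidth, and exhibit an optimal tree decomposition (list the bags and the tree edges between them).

Treewidth 2.
Bags: B1 = {0, 1, 4}  B2 = {0, 3, 4}  B3 = {1, 2, 4}
Tree: B1–B2, B1–B3

Each bag holds 3 vertices, so the decomposition has width 2, which upper-bounds the treewidth. On the other hand G contains the 3-clique {0, 1, 4}. A clique must lie in a single bag of any decomposition, so no decomposition can have width below 2. Therefore the treewidth is 2.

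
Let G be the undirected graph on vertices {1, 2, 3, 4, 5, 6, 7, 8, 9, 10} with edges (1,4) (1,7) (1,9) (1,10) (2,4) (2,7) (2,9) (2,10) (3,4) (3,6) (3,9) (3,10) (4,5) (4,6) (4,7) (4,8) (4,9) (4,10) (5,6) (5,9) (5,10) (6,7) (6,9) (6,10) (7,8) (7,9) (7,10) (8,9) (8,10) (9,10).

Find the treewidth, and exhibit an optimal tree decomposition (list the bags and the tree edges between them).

Treewidth 4.
One optimal decomposition is:
Bags: B1 = {4, 6, 7, 9, 10}  B2 = {2, 4, 7, 9, 10}  B3 = {3, 4, 6, 9, 10}  B4 = {4, 5, 6, 9, 10}  B5 = {4, 7, 8, 9, 10}  B6 = {1, 4, 7, 9, 10}
Tree: B1–B2, B1–B3, B1–B4, B1–B5, B5–B6

The largest bag has 5 vertices, giving width 4; this decomposition certifies tw(G) ≤ 4. Conversely, {3, 4, 6, 9, 10} is a clique of size 5, and the vertices of any clique must share a bag in every tree decomposition; so some bag has ≥ 5 vertices and tw(G) ≥ 4. The upper and lower bounds meet at 4, so that is the treewidth.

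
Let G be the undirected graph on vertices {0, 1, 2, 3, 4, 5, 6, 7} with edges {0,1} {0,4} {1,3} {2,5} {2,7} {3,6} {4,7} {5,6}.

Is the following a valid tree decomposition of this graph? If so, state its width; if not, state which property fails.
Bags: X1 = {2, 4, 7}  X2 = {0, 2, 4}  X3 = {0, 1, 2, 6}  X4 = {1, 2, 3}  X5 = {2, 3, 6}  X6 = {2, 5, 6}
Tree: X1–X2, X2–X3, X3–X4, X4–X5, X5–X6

A tree decomposition must satisfy three properties: every vertex lies in some bag; for every edge, both endpoints lie together in some bag; and for every vertex, the bags containing it form a connected subtree. Here bags containing vertex 6 are not connected in the tree, so the decomposition is invalid.

No — bags containing vertex 6 are not connected in the tree.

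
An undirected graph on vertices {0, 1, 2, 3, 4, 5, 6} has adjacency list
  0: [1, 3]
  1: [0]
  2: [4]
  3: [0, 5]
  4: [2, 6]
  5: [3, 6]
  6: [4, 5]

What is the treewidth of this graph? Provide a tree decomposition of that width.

The largest bag has 2 vertices, giving width 1; this decomposition certifies tw(G) ≤ 1. G has an edge, so its treewidth is at least 1. The upper and lower bounds meet at 1, so that is the treewidth.

Treewidth 1.
One such decomposition:
Bags: B1 = {0, 1}  B2 = {0, 3}  B3 = {3, 5}  B4 = {5, 6}  B5 = {4, 6}  B6 = {2, 4}
Tree: B1–B2, B2–B3, B3–B4, B4–B5, B5–B6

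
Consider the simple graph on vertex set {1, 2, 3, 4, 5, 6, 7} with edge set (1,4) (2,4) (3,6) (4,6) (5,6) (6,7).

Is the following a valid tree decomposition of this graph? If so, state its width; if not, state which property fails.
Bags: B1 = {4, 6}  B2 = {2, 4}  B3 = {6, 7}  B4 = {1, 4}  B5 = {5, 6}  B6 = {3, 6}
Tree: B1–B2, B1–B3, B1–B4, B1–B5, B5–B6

Vertex coverage: the bags together contain {1, 2, 3, 4, 5, 6, 7}, the full vertex set. Edge coverage: each edge of G has both endpoints in at least one bag. Running intersection: for every vertex, the bags containing it form a connected subtree. All three properties hold, so this is a valid tree decomposition of width max|bag| − 1 = 1, and hence tw(G) ≤ 1.

Yes; width 1.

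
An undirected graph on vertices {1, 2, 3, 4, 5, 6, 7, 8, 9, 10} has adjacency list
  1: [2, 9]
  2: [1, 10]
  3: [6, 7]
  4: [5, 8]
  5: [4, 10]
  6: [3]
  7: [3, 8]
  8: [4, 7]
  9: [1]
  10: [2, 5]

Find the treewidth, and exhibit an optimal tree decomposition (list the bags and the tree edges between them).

Treewidth 1.
One such decomposition:
Bags: B1 = {3, 6}  B2 = {3, 7}  B3 = {7, 8}  B4 = {4, 8}  B5 = {4, 5}  B6 = {5, 10}  B7 = {2, 10}  B8 = {1, 2}  B9 = {1, 9}
Tree: B1–B2, B2–B3, B3–B4, B4–B5, B5–B6, B6–B7, B7–B8, B8–B9

Every bag has size at most 2, so the width is 2 − 1 = 1 and tw(G) ≤ 1. G has an edge, so its treewidth is at least 1. Therefore the treewidth is 1.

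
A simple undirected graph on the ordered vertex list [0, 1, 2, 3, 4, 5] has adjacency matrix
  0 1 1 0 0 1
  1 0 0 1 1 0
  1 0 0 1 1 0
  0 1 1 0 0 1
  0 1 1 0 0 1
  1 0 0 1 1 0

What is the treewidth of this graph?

3

A width-3 tree decomposition is:
Bags: B1 = {0, 1, 3, 4}  B2 = {0, 3, 4, 5}  B3 = {0, 2, 3, 4}
Tree: B1–B2, B2–B3
Each bag holds 4 vertices, so the decomposition has width 3, which upper-bounds the treewidth. For the lower bound: the 4 vertex sets {1,4}, {3,5}, {0}, {2} are disjoint, each induces a connected subgraph, and every pair is joined by at least one edge of G. Contracting each set to a single vertex therefore yields K_{4} as a minor, and since treewidth is minor-monotone, tw(G) ≥ tw(K_{4}) = 3. The upper and lower bounds meet at 3, so that is the treewidth.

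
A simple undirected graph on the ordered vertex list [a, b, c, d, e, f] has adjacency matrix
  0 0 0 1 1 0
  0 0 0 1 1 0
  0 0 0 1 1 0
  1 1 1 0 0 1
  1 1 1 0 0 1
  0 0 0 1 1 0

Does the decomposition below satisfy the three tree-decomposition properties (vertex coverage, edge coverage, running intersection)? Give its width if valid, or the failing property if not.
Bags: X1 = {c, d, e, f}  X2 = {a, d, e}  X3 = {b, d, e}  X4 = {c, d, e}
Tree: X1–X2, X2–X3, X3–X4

A tree decomposition must satisfy three properties: every vertex lies in some bag; for every edge, both endpoints lie together in some bag; and for every vertex, the bags containing it form a connected subtree. Here bags containing vertex c are not connected in the tree, so the decomposition is invalid.

No — bags containing vertex c are not connected in the tree.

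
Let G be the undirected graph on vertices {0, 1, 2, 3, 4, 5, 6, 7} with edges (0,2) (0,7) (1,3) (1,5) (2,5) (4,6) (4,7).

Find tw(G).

1

A width-1 tree decomposition is:
Bags: B1 = {1, 3}  B2 = {1, 5}  B3 = {2, 5}  B4 = {0, 2}  B5 = {0, 7}  B6 = {4, 7}  B7 = {4, 6}
Tree: B1–B2, B2–B3, B3–B4, B4–B5, B5–B6, B6–B7
The largest bag has 2 vertices, giving width 1; this decomposition certifies tw(G) ≤ 1. Since G has at least one edge (e.g. 3–1), it is not an edgeless graph, so tw(G) ≥ 1. Therefore the treewidth is 1.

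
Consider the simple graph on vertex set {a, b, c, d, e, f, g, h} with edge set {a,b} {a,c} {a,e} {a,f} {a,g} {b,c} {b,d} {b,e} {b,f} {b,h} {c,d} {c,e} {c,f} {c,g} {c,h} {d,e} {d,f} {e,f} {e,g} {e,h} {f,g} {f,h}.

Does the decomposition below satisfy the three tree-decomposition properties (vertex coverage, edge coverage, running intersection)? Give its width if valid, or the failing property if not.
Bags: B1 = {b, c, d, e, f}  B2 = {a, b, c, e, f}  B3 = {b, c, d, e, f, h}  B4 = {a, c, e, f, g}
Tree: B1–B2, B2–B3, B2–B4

No — bags containing vertex d are not connected in the tree.

A tree decomposition must satisfy three properties: every vertex lies in some bag; for every edge, both endpoints lie together in some bag; and for every vertex, the bags containing it form a connected subtree. Here bags containing vertex d are not connected in the tree, so the decomposition is invalid.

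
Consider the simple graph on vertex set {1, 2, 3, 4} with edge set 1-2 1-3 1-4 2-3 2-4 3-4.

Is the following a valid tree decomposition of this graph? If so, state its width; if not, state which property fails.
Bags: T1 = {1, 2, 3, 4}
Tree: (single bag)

Checking the three conditions: (i) the bags cover all of {1, 2, 3, 4}; (ii) for each edge, some bag contains both endpoints; (iii) the bags containing any fixed vertex form a subtree. All hold, so the decomposition is valid with width 4 − 1 = 3.

Yes; width 3.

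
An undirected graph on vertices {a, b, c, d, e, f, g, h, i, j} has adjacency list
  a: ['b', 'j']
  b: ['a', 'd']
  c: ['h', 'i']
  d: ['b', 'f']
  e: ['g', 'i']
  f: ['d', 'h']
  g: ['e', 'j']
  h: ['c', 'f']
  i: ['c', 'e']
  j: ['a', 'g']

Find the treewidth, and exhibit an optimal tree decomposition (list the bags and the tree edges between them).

The largest bag has 3 vertices, giving width 2; this decomposition certifies tw(G) ≤ 2. Since i–e–g–j–a–b–d–f–h–c–i is a cycle in G, G is not acyclic. Forests are exactly the graphs of treewidth ≤ 1, so tw(G) ≥ 2. Hence tw(G) = 2 exactly.

Treewidth 2.
One optimal decomposition is:
Bags: B1 = {e, g, i}  B2 = {g, i, j}  B3 = {a, i, j}  B4 = {a, b, i}  B5 = {b, d, i}  B6 = {d, f, i}  B7 = {f, h, i}  B8 = {c, h, i}
Tree: B1–B2, B2–B3, B3–B4, B4–B5, B5–B6, B6–B7, B7–B8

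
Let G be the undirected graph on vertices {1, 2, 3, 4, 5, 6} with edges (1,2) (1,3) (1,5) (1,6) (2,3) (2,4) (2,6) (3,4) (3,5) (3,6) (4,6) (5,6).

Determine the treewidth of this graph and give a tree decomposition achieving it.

Every bag has size at most 4, so the width is 4 − 1 = 3 and tw(G) ≤ 3. For the lower bound, the 4 vertices {1, 2, 3, 6} are pairwise adjacent, and any tree decomposition puts a clique entirely inside one bag — forcing width ≥ 3. The upper and lower bounds meet at 3, so that is the treewidth.

Treewidth 3.
Bags: B1 = {1, 2, 3, 6}  B2 = {1, 3, 5, 6}  B3 = {2, 3, 4, 6}
Tree: B1–B2, B1–B3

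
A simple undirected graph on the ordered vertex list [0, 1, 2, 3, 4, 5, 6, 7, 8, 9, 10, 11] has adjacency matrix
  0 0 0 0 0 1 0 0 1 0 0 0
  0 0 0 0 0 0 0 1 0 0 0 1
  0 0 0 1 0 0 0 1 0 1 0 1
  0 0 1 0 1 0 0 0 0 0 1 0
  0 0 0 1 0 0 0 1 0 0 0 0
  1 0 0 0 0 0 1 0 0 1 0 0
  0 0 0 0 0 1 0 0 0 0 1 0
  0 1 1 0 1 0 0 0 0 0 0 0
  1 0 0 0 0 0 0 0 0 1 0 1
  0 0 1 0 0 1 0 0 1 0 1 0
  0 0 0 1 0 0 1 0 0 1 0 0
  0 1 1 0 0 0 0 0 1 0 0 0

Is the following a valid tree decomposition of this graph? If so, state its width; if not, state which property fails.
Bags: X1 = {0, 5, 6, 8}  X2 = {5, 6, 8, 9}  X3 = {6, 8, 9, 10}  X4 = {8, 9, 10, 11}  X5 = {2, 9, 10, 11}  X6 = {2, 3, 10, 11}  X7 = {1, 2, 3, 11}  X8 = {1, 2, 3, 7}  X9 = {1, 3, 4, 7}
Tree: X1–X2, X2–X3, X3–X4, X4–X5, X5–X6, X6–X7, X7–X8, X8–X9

Every vertex of G appears in some bag (union = {0, 1, 2, 3, 4, 5, 6, 7, 8, 9, 10, 11}); every edge is covered by a bag; and for each vertex v the set of bags containing v is connected in the bag tree. The decomposition is therefore valid. The largest bag has 4 vertices, so the width is 3.

Yes; width 3.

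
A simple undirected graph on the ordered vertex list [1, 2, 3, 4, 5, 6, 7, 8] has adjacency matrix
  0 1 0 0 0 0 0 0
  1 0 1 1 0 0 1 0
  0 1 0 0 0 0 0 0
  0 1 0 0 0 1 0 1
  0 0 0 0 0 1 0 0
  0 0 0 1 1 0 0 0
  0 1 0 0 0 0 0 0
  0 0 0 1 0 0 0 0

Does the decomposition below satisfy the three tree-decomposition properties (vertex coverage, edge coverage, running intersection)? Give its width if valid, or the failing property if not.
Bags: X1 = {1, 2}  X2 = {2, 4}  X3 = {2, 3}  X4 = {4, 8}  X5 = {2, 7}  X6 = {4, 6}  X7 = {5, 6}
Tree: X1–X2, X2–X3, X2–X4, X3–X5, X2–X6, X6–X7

Every vertex of G appears in some bag (union = {1, 2, 3, 4, 5, 6, 7, 8}); every edge is covered by a bag; and for each vertex v the set of bags containing v is connected in the bag tree. The decomposition is therefore valid. The largest bag has 2 vertices, so the width is 1.

Yes; width 1.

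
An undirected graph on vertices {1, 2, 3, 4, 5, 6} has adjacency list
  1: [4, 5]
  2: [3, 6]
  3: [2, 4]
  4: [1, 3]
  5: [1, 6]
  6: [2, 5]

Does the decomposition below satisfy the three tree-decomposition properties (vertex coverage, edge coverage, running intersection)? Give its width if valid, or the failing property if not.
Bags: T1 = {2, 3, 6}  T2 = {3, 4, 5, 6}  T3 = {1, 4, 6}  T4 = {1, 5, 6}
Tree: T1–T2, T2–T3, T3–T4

No — bags containing vertex 5 are not connected in the tree.

A tree decomposition must satisfy three properties: every vertex lies in some bag; for every edge, both endpoints lie together in some bag; and for every vertex, the bags containing it form a connected subtree. Here bags containing vertex 5 are not connected in the tree, so the decomposition is invalid.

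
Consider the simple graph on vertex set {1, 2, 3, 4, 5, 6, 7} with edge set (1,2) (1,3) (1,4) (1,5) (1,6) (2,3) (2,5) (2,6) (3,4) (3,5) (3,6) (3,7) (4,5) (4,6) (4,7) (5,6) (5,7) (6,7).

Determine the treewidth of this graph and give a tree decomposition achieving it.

Every bag has size at most 5, so the width is 5 − 1 = 4 and tw(G) ≤ 4. On the other hand G contains the 5-clique {1, 2, 3, 5, 6}. A clique must lie in a single bag of any decomposition, so no decomposition can have width below 4. The upper and lower bounds meet at 4, so that is the treewidth.

Treewidth 4.
Bags: B1 = {1, 3, 4, 5, 6}  B2 = {3, 4, 5, 6, 7}  B3 = {1, 2, 3, 5, 6}
Tree: B1–B2, B1–B3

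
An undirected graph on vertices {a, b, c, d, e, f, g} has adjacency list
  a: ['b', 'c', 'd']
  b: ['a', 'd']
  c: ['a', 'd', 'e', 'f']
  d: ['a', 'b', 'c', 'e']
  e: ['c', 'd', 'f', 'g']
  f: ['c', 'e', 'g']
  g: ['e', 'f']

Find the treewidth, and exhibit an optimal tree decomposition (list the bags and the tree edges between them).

Every bag has size at most 3, so the width is 3 − 1 = 2 and tw(G) ≤ 2. For the lower bound, the 3 vertices {c, d, e} are pairwise adjacent, and any tree decomposition puts a clique entirely inside one bag — forcing width ≥ 2. Combining the bounds, tw(G) = 2.

Treewidth 2.
One optimal decomposition is:
Bags: B1 = {c, d, e}  B2 = {c, e, f}  B3 = {e, f, g}  B4 = {a, c, d}  B5 = {a, b, d}
Tree: B1–B2, B2–B3, B1–B4, B4–B5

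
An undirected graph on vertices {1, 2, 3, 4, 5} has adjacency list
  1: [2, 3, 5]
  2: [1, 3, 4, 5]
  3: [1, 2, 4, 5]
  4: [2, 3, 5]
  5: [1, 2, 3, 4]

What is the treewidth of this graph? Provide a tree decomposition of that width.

Each bag holds 4 vertices, so the decomposition has width 3, which upper-bounds the treewidth. On the other hand G contains the 4-clique {1, 2, 3, 5}. A clique must lie in a single bag of any decomposition, so no decomposition can have width below 3. The upper and lower bounds meet at 3, so that is the treewidth.

Treewidth 3.
One such decomposition:
Bags: B1 = {1, 2, 3, 5}  B2 = {2, 3, 4, 5}
Tree: B1–B2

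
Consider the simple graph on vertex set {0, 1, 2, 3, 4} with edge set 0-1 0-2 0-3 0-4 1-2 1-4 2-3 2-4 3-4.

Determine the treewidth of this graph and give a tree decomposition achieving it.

The largest bag has 4 vertices, giving width 3; this decomposition certifies tw(G) ≤ 3. Conversely, {0, 1, 2, 4} is a clique of size 4, and the vertices of any clique must share a bag in every tree decomposition; so some bag has ≥ 4 vertices and tw(G) ≥ 3. Combining the bounds, tw(G) = 3.

Treewidth 3.
Bags: B1 = {0, 1, 2, 4}  B2 = {0, 2, 3, 4}
Tree: B1–B2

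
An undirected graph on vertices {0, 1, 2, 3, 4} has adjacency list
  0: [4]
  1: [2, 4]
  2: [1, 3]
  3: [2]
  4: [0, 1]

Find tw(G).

A width-1 tree decomposition is:
Bags: B1 = {2, 3}  B2 = {1, 2}  B3 = {1, 4}  B4 = {0, 4}
Tree: B1–B2, B2–B3, B3–B4
Every bag has size at most 2, so the width is 2 − 1 = 1 and tw(G) ≤ 1. G has an edge, so its treewidth is at least 1. The upper and lower bounds meet at 1, so that is the treewidth.

1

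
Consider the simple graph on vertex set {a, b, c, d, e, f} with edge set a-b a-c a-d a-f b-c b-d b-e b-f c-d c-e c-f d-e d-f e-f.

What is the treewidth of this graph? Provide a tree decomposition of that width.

Treewidth 4.
One such decomposition:
Bags: B1 = {a, b, c, d, f}  B2 = {b, c, d, e, f}
Tree: B1–B2

Each bag holds 5 vertices, so the decomposition has width 4, which upper-bounds the treewidth. On the other hand G contains the 5-clique {b, c, d, e, f}. A clique must lie in a single bag of any decomposition, so no decomposition can have width below 4. The upper and lower bounds meet at 4, so that is the treewidth.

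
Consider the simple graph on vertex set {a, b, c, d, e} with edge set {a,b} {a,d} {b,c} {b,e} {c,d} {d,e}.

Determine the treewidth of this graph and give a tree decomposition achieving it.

Treewidth 2.
One optimal decomposition is:
Bags: B1 = {a, b, d}  B2 = {b, d, e}  B3 = {b, c, d}
Tree: B1–B2, B2–B3

Every bag has size at most 3, so the width is 3 − 1 = 2 and tw(G) ≤ 2. For the lower bound, G contains the cycle a–b–e–d–a, so G is not a forest; only forests have treewidth ≤ 1, hence tw(G) ≥ 2. The upper and lower bounds meet at 2, so that is the treewidth.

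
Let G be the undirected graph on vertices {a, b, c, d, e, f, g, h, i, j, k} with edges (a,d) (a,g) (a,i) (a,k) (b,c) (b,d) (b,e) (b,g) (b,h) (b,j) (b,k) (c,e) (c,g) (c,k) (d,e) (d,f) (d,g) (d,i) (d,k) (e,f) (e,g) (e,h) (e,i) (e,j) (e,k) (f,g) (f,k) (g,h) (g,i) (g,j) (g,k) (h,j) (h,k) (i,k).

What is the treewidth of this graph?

A width-4 tree decomposition is:
Bags: B1 = {d, e, f, g, k}  B2 = {b, d, e, g, k}  B3 = {b, e, g, h, k}  B4 = {b, e, g, h, j}  B5 = {d, e, g, i, k}  B6 = {b, c, e, g, k}  B7 = {a, d, g, i, k}
Tree: B1–B2, B2–B3, B3–B4, B1–B5, B3–B6, B5–B7
Every bag has size at most 5, so the width is 5 − 1 = 4 and tw(G) ≤ 4. For the lower bound, the 5 vertices {b, e, g, h, j} are pairwise adjacent, and any tree decomposition puts a clique entirely inside one bag — forcing width ≥ 4. Therefore the treewidth is 4.

4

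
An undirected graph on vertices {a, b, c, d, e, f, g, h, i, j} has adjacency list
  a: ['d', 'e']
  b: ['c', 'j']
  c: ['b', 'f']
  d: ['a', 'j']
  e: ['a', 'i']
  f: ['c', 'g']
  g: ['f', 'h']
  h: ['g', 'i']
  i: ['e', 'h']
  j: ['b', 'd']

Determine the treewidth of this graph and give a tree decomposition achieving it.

Each bag holds 3 vertices, so the decomposition has width 2, which upper-bounds the treewidth. For the lower bound, G contains the cycle a–d–j–b–c–f–g–h–i–e–a, so G is not a forest; only forests have treewidth ≤ 1, hence tw(G) ≥ 2. Hence tw(G) = 2 exactly.

Treewidth 2.
One such decomposition:
Bags: B1 = {a, d, j}  B2 = {a, b, j}  B3 = {a, b, c}  B4 = {a, c, f}  B5 = {a, f, g}  B6 = {a, g, h}  B7 = {a, h, i}  B8 = {a, e, i}
Tree: B1–B2, B2–B3, B3–B4, B4–B5, B5–B6, B6–B7, B7–B8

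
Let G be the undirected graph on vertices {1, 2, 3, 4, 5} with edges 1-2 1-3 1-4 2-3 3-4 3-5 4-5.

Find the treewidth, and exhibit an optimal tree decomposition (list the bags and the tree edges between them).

The largest bag has 3 vertices, giving width 2; this decomposition certifies tw(G) ≤ 2. On the other hand G contains the 3-clique {1, 2, 3}. A clique must lie in a single bag of any decomposition, so no decomposition can have width below 2. The upper and lower bounds meet at 2, so that is the treewidth.

Treewidth 2.
Bags: B1 = {3, 4, 5}  B2 = {1, 3, 4}  B3 = {1, 2, 3}
Tree: B1–B2, B2–B3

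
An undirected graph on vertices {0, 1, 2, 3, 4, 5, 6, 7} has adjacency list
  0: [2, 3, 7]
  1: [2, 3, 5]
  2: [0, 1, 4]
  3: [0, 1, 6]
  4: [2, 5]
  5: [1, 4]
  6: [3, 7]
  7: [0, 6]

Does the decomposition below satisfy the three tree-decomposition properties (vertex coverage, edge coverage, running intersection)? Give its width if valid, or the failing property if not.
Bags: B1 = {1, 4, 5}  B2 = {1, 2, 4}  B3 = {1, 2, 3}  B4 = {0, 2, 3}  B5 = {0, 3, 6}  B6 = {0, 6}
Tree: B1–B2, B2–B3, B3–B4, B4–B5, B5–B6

No — vertex 7 appears in no bag.

A tree decomposition must satisfy three properties: every vertex lies in some bag; for every edge, both endpoints lie together in some bag; and for every vertex, the bags containing it form a connected subtree. Here vertex 7 appears in no bag, so the decomposition is invalid.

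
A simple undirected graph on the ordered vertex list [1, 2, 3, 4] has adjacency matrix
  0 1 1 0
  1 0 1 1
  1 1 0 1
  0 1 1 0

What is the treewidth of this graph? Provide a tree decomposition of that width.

Every bag has size at most 3, so the width is 3 − 1 = 2 and tw(G) ≤ 2. For the lower bound, the 3 vertices {1, 2, 3} are pairwise adjacent, and any tree decomposition puts a clique entirely inside one bag — forcing width ≥ 2. Combining the bounds, tw(G) = 2.

Treewidth 2.
One optimal decomposition is:
Bags: B1 = {2, 3, 4}  B2 = {1, 2, 3}
Tree: B1–B2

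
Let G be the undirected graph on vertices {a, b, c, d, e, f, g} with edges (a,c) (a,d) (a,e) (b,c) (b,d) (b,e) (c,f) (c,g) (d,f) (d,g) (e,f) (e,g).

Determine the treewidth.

A width-3 tree decomposition is:
Bags: B1 = {c, d, e, f}  B2 = {c, d, e, g}  B3 = {b, c, d, e}  B4 = {a, c, d, e}
Tree: B1–B2, B2–B3, B3–B4
Each bag holds 4 vertices, so the decomposition has width 3, which upper-bounds the treewidth. For the lower bound: the 4 vertex sets {d,f}, {c,g}, {e}, {b} are disjoint, each induces a connected subgraph, and every pair is joined by at least one edge of G. Contracting each set to a single vertex therefore yields K_{4} as a minor, and since treewidth is minor-monotone, tw(G) ≥ tw(K_{4}) = 3. Combining the bounds, tw(G) = 3.

3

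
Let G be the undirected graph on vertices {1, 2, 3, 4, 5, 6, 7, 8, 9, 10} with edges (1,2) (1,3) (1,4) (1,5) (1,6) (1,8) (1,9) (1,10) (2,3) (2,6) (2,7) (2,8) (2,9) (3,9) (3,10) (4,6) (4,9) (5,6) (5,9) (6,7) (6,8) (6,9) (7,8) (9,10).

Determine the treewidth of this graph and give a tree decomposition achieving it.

Treewidth 3.
One such decomposition:
Bags: B1 = {1, 2, 6, 8}  B2 = {1, 2, 6, 9}  B3 = {1, 4, 6, 9}  B4 = {1, 2, 3, 9}  B5 = {1, 3, 9, 10}  B6 = {1, 5, 6, 9}  B7 = {2, 6, 7, 8}
Tree: B1–B2, B2–B3, B2–B4, B4–B5, B3–B6, B1–B7

Every bag has size at most 4, so the width is 4 − 1 = 3 and tw(G) ≤ 3. On the other hand G contains the 4-clique {1, 2, 6, 8}. A clique must lie in a single bag of any decomposition, so no decomposition can have width below 3. Therefore the treewidth is 3.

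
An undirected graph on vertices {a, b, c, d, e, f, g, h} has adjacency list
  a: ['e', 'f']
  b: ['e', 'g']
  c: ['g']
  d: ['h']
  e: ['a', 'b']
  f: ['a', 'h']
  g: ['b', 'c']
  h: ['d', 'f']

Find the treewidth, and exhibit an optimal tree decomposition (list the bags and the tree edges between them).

Each bag holds 2 vertices, so the decomposition has width 1, which upper-bounds the treewidth. Any graph with an edge has treewidth ≥ 1, and G has the edge d–h. Combining the bounds, tw(G) = 1.

Treewidth 1.
One such decomposition:
Bags: B1 = {d, h}  B2 = {f, h}  B3 = {a, f}  B4 = {a, e}  B5 = {b, e}  B6 = {b, g}  B7 = {c, g}
Tree: B1–B2, B2–B3, B3–B4, B4–B5, B5–B6, B6–B7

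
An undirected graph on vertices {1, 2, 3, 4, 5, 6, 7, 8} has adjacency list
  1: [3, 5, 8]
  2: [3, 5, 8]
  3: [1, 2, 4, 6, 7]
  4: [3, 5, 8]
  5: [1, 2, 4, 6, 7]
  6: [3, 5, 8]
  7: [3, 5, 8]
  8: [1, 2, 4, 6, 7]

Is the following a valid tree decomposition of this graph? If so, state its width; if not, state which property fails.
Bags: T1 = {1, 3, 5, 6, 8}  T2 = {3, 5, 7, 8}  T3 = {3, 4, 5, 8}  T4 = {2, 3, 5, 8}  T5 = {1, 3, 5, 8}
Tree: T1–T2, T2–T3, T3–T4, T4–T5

A tree decomposition must satisfy three properties: every vertex lies in some bag; for every edge, both endpoints lie together in some bag; and for every vertex, the bags containing it form a connected subtree. Here bags containing vertex 1 are not connected in the tree, so the decomposition is invalid.

No — bags containing vertex 1 are not connected in the tree.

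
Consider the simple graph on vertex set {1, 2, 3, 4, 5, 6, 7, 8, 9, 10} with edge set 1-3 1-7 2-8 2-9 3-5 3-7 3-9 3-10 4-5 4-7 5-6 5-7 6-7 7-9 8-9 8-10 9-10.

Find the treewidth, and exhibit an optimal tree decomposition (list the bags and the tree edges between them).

Treewidth 2.
One optimal decomposition is:
Bags: B1 = {3, 5, 7}  B2 = {3, 7, 9}  B3 = {3, 9, 10}  B4 = {4, 5, 7}  B5 = {8, 9, 10}  B6 = {5, 6, 7}  B7 = {1, 3, 7}  B8 = {2, 8, 9}
Tree: B1–B2, B2–B3, B1–B4, B3–B5, B1–B6, B2–B7, B5–B8

The largest bag has 3 vertices, giving width 2; this decomposition certifies tw(G) ≤ 2. For the lower bound, the 3 vertices {8, 9, 10} are pairwise adjacent, and any tree decomposition puts a clique entirely inside one bag — forcing width ≥ 2. Therefore the treewidth is 2.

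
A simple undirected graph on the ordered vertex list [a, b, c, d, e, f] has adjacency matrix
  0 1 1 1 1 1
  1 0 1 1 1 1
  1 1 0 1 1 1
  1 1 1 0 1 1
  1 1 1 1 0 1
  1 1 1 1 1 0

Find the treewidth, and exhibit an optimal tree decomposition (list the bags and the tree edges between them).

Treewidth 5.
One such decomposition:
Bags: B1 = {a, b, c, d, e, f}
Tree: (single bag)

A single bag containing all 6 vertices is trivially a valid decomposition of width 5. Conversely, {a, b, c, d, e, f} is a clique of size 6, and the vertices of any clique must share a bag in every tree decomposition; so some bag has ≥ 6 vertices and tw(G) ≥ 5. The upper and lower bounds meet at 5, so that is the treewidth.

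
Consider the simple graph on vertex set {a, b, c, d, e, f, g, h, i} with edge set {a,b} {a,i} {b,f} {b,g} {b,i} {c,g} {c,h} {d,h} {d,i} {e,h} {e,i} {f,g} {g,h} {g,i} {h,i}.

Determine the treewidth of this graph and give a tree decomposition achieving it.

Treewidth 2.
Bags: B1 = {g, h, i}  B2 = {d, h, i}  B3 = {b, g, i}  B4 = {b, f, g}  B5 = {c, g, h}  B6 = {e, h, i}  B7 = {a, b, i}
Tree: B1–B2, B1–B3, B3–B4, B1–B5, B2–B6, B3–B7

Each bag holds 3 vertices, so the decomposition has width 2, which upper-bounds the treewidth. For the lower bound, the 3 vertices {c, g, h} are pairwise adjacent, and any tree decomposition puts a clique entirely inside one bag — forcing width ≥ 2. The upper and lower bounds meet at 2, so that is the treewidth.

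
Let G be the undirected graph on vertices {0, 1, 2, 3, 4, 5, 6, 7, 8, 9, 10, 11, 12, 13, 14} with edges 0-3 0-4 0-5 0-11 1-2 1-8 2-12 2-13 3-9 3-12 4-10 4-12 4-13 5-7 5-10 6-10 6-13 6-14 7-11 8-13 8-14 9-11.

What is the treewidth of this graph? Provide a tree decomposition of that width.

Every bag has size at most 4, so the width is 4 − 1 = 3 and tw(G) ≤ 3. For the lower bound: the 4 vertex sets {7,9,11}, {3}, {0}, {4,5,10,12} are disjoint, each induces a connected subgraph, and every pair is joined by at least one edge of G. Contracting each set to a single vertex therefore yields K_{4} as a minor, and since treewidth is minor-monotone, tw(G) ≥ tw(K_{4}) = 3. The upper and lower bounds meet at 3, so that is the treewidth.

Treewidth 3.
One optimal decomposition is:
Bags: B1 = {3, 7, 9, 11}  B2 = {0, 3, 7, 11}  B3 = {0, 3, 5, 7}  B4 = {0, 3, 5, 12}  B5 = {0, 4, 5, 12}  B6 = {4, 5, 10, 12}  B7 = {2, 4, 10, 12}  B8 = {2, 4, 10, 13}  B9 = {2, 6, 10, 13}  B10 = {1, 2, 6, 13}  B11 = {1, 6, 8, 13}  B12 = {1, 6, 8, 14}
Tree: B1–B2, B2–B3, B3–B4, B4–B5, B5–B6, B6–B7, B7–B8, B8–B9, B9–B10, B10–B11, B11–B12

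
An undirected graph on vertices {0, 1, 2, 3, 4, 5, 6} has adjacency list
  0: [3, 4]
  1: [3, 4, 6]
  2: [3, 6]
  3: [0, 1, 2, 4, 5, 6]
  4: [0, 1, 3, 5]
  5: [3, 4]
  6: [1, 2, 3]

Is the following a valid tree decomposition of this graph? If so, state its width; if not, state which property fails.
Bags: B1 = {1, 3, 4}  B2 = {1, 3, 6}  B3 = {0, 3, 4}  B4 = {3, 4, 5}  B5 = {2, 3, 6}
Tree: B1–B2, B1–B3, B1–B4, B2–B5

Every vertex of G appears in some bag (union = {0, 1, 2, 3, 4, 5, 6}); every edge is covered by a bag; and for each vertex v the set of bags containing v is connected in the bag tree. The decomposition is therefore valid. The largest bag has 3 vertices, so the width is 2.

Yes; width 2.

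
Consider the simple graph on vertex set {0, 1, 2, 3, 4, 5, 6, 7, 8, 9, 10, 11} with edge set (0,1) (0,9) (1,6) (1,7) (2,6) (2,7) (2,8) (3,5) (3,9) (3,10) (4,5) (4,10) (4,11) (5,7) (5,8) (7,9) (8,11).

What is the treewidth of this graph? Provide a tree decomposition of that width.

Treewidth 3.
One such decomposition:
Bags: B1 = {0, 1, 6, 9}  B2 = {1, 6, 7, 9}  B3 = {2, 6, 7, 9}  B4 = {2, 3, 7, 9}  B5 = {2, 3, 5, 7}  B6 = {2, 3, 5, 8}  B7 = {3, 5, 8, 10}  B8 = {4, 5, 8, 10}  B9 = {4, 8, 10, 11}
Tree: B1–B2, B2–B3, B3–B4, B4–B5, B5–B6, B6–B7, B7–B8, B8–B9

The largest bag has 4 vertices, giving width 3; this decomposition certifies tw(G) ≤ 3. For the lower bound: the 4 vertex sets {0,1,6}, {9}, {7}, {2,3,5,8} are disjoint, each induces a connected subgraph, and every pair is joined by at least one edge of G. Contracting each set to a single vertex therefore yields K_{4} as a minor, and since treewidth is minor-monotone, tw(G) ≥ tw(K_{4}) = 3. Therefore the treewidth is 3.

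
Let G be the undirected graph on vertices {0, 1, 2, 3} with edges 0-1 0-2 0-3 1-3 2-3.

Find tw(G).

2

A width-2 tree decomposition is:
Bags: B1 = {0, 2, 3}  B2 = {0, 1, 3}
Tree: B1–B2
The largest bag has 3 vertices, giving width 2; this decomposition certifies tw(G) ≤ 2. For the lower bound, the 3 vertices {0, 1, 3} are pairwise adjacent, and any tree decomposition puts a clique entirely inside one bag — forcing width ≥ 2. Hence tw(G) = 2 exactly.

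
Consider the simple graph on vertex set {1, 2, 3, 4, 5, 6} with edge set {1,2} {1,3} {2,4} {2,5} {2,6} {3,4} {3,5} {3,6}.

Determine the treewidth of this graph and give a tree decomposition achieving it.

The largest bag has 3 vertices, giving width 2; this decomposition certifies tw(G) ≤ 2. For the lower bound, G contains the cycle 3–6–2–4–3, so G is not a forest; only forests have treewidth ≤ 1, hence tw(G) ≥ 2. The upper and lower bounds meet at 2, so that is the treewidth.

Treewidth 2.
One such decomposition:
Bags: B1 = {2, 3, 6}  B2 = {2, 3, 4}  B3 = {2, 3, 5}  B4 = {1, 2, 3}
Tree: B1–B2, B2–B3, B3–B4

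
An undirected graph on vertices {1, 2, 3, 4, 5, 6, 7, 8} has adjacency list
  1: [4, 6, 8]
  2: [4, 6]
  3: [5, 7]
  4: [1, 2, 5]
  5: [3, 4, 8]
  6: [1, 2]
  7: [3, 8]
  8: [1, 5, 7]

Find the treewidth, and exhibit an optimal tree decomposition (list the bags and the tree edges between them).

Treewidth 2.
One such decomposition:
Bags: B1 = {2, 4, 6}  B2 = {1, 4, 6}  B3 = {1, 4, 5}  B4 = {1, 5, 8}  B5 = {3, 5, 8}  B6 = {3, 7, 8}
Tree: B1–B2, B2–B3, B3–B4, B4–B5, B5–B6

The largest bag has 3 vertices, giving width 2; this decomposition certifies tw(G) ≤ 2. The edges 2–6–1–4–2 form a cycle, so G is not a tree and its treewidth is at least 2. The upper and lower bounds meet at 2, so that is the treewidth.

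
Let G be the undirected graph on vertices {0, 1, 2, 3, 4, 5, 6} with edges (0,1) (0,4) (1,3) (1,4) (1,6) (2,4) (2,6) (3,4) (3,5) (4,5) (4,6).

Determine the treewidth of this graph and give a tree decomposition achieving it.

Treewidth 2.
Bags: B1 = {3, 4, 5}  B2 = {1, 3, 4}  B3 = {1, 4, 6}  B4 = {2, 4, 6}  B5 = {0, 1, 4}
Tree: B1–B2, B2–B3, B3–B4, B2–B5

Every bag has size at most 3, so the width is 3 − 1 = 2 and tw(G) ≤ 2. Conversely, {0, 1, 4} is a clique of size 3, and the vertices of any clique must share a bag in every tree decomposition; so some bag has ≥ 3 vertices and tw(G) ≥ 2. Therefore the treewidth is 2.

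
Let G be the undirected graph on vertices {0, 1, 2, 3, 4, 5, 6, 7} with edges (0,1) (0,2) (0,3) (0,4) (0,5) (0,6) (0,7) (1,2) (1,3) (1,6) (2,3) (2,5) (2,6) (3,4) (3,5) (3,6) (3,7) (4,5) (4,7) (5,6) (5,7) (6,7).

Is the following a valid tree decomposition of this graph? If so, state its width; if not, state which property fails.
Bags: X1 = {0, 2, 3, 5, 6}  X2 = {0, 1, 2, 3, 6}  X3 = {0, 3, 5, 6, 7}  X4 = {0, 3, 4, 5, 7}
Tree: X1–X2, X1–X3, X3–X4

Yes; width 4.

Checking the three conditions: (i) the bags cover all of {0, 1, 2, 3, 4, 5, 6, 7}; (ii) for each edge, some bag contains both endpoints; (iii) the bags containing any fixed vertex form a subtree. All hold, so the decomposition is valid with width 5 − 1 = 4.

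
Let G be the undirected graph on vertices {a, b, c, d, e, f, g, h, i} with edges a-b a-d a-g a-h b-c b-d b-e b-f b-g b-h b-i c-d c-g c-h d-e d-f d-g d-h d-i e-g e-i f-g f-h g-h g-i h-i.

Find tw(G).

A width-4 tree decomposition is:
Bags: B1 = {a, b, d, g, h}  B2 = {b, c, d, g, h}  B3 = {b, d, f, g, h}  B4 = {b, d, g, h, i}  B5 = {b, d, e, g, i}
Tree: B1–B2, B2–B3, B2–B4, B4–B5
Every bag has size at most 5, so the width is 5 − 1 = 4 and tw(G) ≤ 4. Conversely, {b, d, e, g, i} is a clique of size 5, and the vertices of any clique must share a bag in every tree decomposition; so some bag has ≥ 5 vertices and tw(G) ≥ 4. Combining the bounds, tw(G) = 4.

4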